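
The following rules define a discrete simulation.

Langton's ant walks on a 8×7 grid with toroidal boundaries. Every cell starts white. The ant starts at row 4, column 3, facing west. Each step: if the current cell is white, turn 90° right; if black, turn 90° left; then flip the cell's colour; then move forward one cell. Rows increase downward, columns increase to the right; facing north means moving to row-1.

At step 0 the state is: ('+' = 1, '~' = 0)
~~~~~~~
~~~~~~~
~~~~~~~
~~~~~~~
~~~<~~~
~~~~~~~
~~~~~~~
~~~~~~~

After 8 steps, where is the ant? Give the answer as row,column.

4,3

0) ~~~~~~~
~~~~~~~
~~~~~~~
~~~~~~~
~~~<~~~
~~~~~~~
~~~~~~~
~~~~~~~
1) ~~~~~~~
~~~~~~~
~~~~~~~
~~~^~~~
~~~+~~~
~~~~~~~
~~~~~~~
~~~~~~~
2) ~~~~~~~
~~~~~~~
~~~~~~~
~~~+>~~
~~~+~~~
~~~~~~~
~~~~~~~
~~~~~~~
3) ~~~~~~~
~~~~~~~
~~~~~~~
~~~++~~
~~~+v~~
~~~~~~~
~~~~~~~
~~~~~~~
4) ~~~~~~~
~~~~~~~
~~~~~~~
~~~++~~
~~~<+~~
~~~~~~~
~~~~~~~
~~~~~~~
5) ~~~~~~~
~~~~~~~
~~~~~~~
~~~++~~
~~~~+~~
~~~v~~~
~~~~~~~
~~~~~~~
6) ~~~~~~~
~~~~~~~
~~~~~~~
~~~++~~
~~~~+~~
~~<+~~~
~~~~~~~
~~~~~~~
7) ~~~~~~~
~~~~~~~
~~~~~~~
~~~++~~
~~^~+~~
~~++~~~
~~~~~~~
~~~~~~~
8) ~~~~~~~
~~~~~~~
~~~~~~~
~~~++~~
~~+>+~~
~~++~~~
~~~~~~~
~~~~~~~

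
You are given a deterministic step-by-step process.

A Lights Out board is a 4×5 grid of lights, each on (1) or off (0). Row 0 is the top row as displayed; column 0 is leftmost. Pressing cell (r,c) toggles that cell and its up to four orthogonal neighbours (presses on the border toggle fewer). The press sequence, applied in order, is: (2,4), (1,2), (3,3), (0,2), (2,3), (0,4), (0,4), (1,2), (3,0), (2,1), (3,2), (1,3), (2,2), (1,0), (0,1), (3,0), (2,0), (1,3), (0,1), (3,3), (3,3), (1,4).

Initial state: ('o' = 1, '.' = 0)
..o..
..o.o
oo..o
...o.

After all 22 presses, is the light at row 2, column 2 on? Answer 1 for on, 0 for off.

0

step 0: ..o..
..o.o
oo..o
...o.
step 1: ..o..
..o..
oo.o.
...oo
step 2: .....
.o.o.
oooo.
...oo
step 3: .....
.o.o.
ooo..
..o..
step 4: .ooo.
.ooo.
ooo..
..o..
step 5: .ooo.
.oo..
oo.oo
..oo.
step 6: .oo.o
.oo.o
oo.oo
..oo.
step 7: .ooo.
.oo..
oo.oo
..oo.
step 8: .o.o.
...o.
ooooo
..oo.
step 9: .o.o.
...o.
.oooo
oooo.
step 10: .o.o.
.o.o.
o..oo
o.oo.
step 11: .o.o.
.o.o.
o.ooo
oo...
step 12: .o...
.oo.o
o.o.o
oo...
step 13: .o...
.o..o
oo.oo
ooo..
step 14: oo...
o...o
.o.oo
ooo..
step 15: ..o..
oo..o
.o.oo
ooo..
step 16: ..o..
oo..o
oo.oo
..o..
step 17: ..o..
.o..o
...oo
o.o..
step 18: ..oo.
.ooo.
....o
o.o..
step 19: oo.o.
..oo.
....o
o.o..
step 20: oo.o.
..oo.
...oo
o..oo
step 21: oo.o.
..oo.
....o
o.o..
step 22: oo.oo
..o.o
.....
o.o..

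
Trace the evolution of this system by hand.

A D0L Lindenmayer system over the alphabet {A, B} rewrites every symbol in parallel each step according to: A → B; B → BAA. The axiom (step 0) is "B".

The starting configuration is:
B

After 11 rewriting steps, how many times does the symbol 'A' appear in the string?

1366

k=0  B
k=1  BAA
k=2  BAABB
k=3  BAABBBAABAA
k=4  BAABBBAABAABAABBBAABB
k=5  BAABBBAABAABAABBBAABBBAABBBAABAABAABBBAABAA
k=6  BAABBBAABAABAABBBAABBBAABBBAABAABAABBBAABAABAABBBAABAABAABBBAABBBAABBBAABAABAABBBAABB
k=7  BAABBBAABAABAABBBAABBBAABBBAABAABAABBBAABAABAABBBAABAABAAB…ABAABAABBBAABAABAABBBAABAABAABBBAABBBAABBBAABAABAABBBAABAA  (len 171)
k=8  BAABBBAABAABAABBBAABBBAABBBAABAABAABBBAABAABAABBBAABAABAAB…AABAABAABBBAABAABAABBBAABAABAABBBAABBBAABBBAABAABAABBBAABB  (len 341)
k=9  BAABBBAABAABAABBBAABBBAABBBAABAABAABBBAABAABAABBBAABAABAAB…ABAABAABBBAABAABAABBBAABAABAABBBAABBBAABBBAABAABAABBBAABAA  (len 683)
k=10  BAABBBAABAABAABBBAABBBAABBBAABAABAABBBAABAABAABBBAABAABAAB…AABAABAABBBAABAABAABBBAABAABAABBBAABBBAABBBAABAABAABBBAABB  (len 1365)
k=11  BAABBBAABAABAABBBAABBBAABBBAABAABAABBBAABAABAABBBAABAABAAB…ABAABAABBBAABAABAABBBAABAABAABBBAABBBAABBBAABAABAABBBAABAA  (len 2731)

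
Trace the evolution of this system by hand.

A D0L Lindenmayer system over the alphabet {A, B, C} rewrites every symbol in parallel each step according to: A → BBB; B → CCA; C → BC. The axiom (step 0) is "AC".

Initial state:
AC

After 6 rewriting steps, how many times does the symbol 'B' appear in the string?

123

[0] AC
[1] BBBBC
[2] CCACCACCACCABC
[3] BCBCBBBBCBCBBBBCBCBBBBCBCBBBCCABC
[4] CCABCCCABCCCACCACCACCABCCCABCCCACCACCACCABCCCABCCCACCACCACCABCCCABCCCACCACCABCBCBBBCCABC
[5] BCBCBBBCCABCBCBCBBBCCABCBCBCBBBBCBCBBBBCBCBBBBCBCBBBCCABCB…BCCABCBCBCBBBBCBCBBBBCBCBBBCCABCCCABCCCACCACCABCBCBBBCCABC  (len 211)
[6] CCABCCCABCCCACCACCABCBCBBBCCABCCCABCCCABCCCACCACCABCBCBBBC…BCCABCBCBCBBBBCBCBBBBCBCBBBCCABCCCABCCCACCACCABCBCBBBCCABC  (len 552)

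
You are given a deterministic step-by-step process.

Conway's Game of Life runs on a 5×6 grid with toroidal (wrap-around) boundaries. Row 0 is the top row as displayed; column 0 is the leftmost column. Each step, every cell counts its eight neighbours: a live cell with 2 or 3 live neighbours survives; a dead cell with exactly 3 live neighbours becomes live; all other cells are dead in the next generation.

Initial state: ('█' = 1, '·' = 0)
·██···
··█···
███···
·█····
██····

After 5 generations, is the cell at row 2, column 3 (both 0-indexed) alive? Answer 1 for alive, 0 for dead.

1

gen 0: ·██···
··█···
███···
·█····
██····
gen 1: █·█···
█··█··
█·█···
······
█·····
gen 2: █····█
█·██·█
·█····
·█····
·█····
gen 3: ··█·██
··█·██
·█····
███···
·█····
gen 4: ███·██
███·██
···█·█
█·█···
···█·█
gen 5: ······
······
···█··
█·██·█
···█··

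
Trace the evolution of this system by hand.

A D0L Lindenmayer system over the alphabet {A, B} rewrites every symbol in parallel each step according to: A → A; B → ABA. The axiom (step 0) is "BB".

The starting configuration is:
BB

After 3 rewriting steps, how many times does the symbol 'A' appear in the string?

k=0  BB
k=1  ABAABA
k=2  AABAAAABAA
k=3  AAABAAAAAABAAA

12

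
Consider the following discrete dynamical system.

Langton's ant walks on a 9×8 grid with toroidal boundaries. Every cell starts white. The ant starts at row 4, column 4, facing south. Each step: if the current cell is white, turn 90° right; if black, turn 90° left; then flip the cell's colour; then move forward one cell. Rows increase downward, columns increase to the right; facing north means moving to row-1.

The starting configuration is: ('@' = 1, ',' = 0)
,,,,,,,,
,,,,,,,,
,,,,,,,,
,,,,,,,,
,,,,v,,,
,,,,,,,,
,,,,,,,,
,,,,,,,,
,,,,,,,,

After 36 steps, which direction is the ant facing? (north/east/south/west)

step 0: ,,,,,,,,
,,,,,,,,
,,,,,,,,
,,,,,,,,
,,,,v,,,
,,,,,,,,
,,,,,,,,
,,,,,,,,
,,,,,,,,
step 1: ,,,,,,,,
,,,,,,,,
,,,,,,,,
,,,,,,,,
,,,<@,,,
,,,,,,,,
,,,,,,,,
,,,,,,,,
,,,,,,,,
step 2: ,,,,,,,,
,,,,,,,,
,,,,,,,,
,,,^,,,,
,,,@@,,,
,,,,,,,,
,,,,,,,,
,,,,,,,,
,,,,,,,,
step 3: ,,,,,,,,
,,,,,,,,
,,,,,,,,
,,,@>,,,
,,,@@,,,
,,,,,,,,
,,,,,,,,
,,,,,,,,
,,,,,,,,
step 4: ,,,,,,,,
,,,,,,,,
,,,,,,,,
,,,@@,,,
,,,@v,,,
,,,,,,,,
,,,,,,,,
,,,,,,,,
,,,,,,,,
step 5: ,,,,,,,,
,,,,,,,,
,,,,,,,,
,,,@@,,,
,,,@,>,,
,,,,,,,,
,,,,,,,,
,,,,,,,,
,,,,,,,,
step 6: ,,,,,,,,
,,,,,,,,
,,,,,,,,
,,,@@,,,
,,,@,@,,
,,,,,v,,
,,,,,,,,
,,,,,,,,
,,,,,,,,
step 7: ,,,,,,,,
,,,,,,,,
,,,,,,,,
,,,@@,,,
,,,@,@,,
,,,,<@,,
,,,,,,,,
,,,,,,,,
,,,,,,,,
step 8: ,,,,,,,,
,,,,,,,,
,,,,,,,,
,,,@@,,,
,,,@^@,,
,,,,@@,,
,,,,,,,,
,,,,,,,,
,,,,,,,,
step 9: ,,,,,,,,
,,,,,,,,
,,,,,,,,
,,,@@,,,
,,,@@>,,
,,,,@@,,
,,,,,,,,
,,,,,,,,
,,,,,,,,
step 10: ,,,,,,,,
,,,,,,,,
,,,,,,,,
,,,@@^,,
,,,@@,,,
,,,,@@,,
,,,,,,,,
,,,,,,,,
,,,,,,,,
step 11: ,,,,,,,,
,,,,,,,,
,,,,,,,,
,,,@@@>,
,,,@@,,,
,,,,@@,,
,,,,,,,,
,,,,,,,,
,,,,,,,,
step 12: ,,,,,,,,
,,,,,,,,
,,,,,,,,
,,,@@@@,
,,,@@,v,
,,,,@@,,
,,,,,,,,
,,,,,,,,
,,,,,,,,
step 13: ,,,,,,,,
,,,,,,,,
,,,,,,,,
,,,@@@@,
,,,@@<@,
,,,,@@,,
,,,,,,,,
,,,,,,,,
,,,,,,,,
step 14: ,,,,,,,,
,,,,,,,,
,,,,,,,,
,,,@@^@,
,,,@@@@,
,,,,@@,,
,,,,,,,,
,,,,,,,,
,,,,,,,,
step 15: ,,,,,,,,
,,,,,,,,
,,,,,,,,
,,,@<,@,
,,,@@@@,
,,,,@@,,
,,,,,,,,
,,,,,,,,
,,,,,,,,
step 16: ,,,,,,,,
,,,,,,,,
,,,,,,,,
,,,@,,@,
,,,@v@@,
,,,,@@,,
,,,,,,,,
,,,,,,,,
,,,,,,,,
step 17: ,,,,,,,,
,,,,,,,,
,,,,,,,,
,,,@,,@,
,,,@,>@,
,,,,@@,,
,,,,,,,,
,,,,,,,,
,,,,,,,,
step 18: ,,,,,,,,
,,,,,,,,
,,,,,,,,
,,,@,^@,
,,,@,,@,
,,,,@@,,
,,,,,,,,
,,,,,,,,
,,,,,,,,
step 19: ,,,,,,,,
,,,,,,,,
,,,,,,,,
,,,@,@>,
,,,@,,@,
,,,,@@,,
,,,,,,,,
,,,,,,,,
,,,,,,,,
step 20: ,,,,,,,,
,,,,,,,,
,,,,,,^,
,,,@,@,,
,,,@,,@,
,,,,@@,,
,,,,,,,,
,,,,,,,,
,,,,,,,,
step 21: ,,,,,,,,
,,,,,,,,
,,,,,,@>
,,,@,@,,
,,,@,,@,
,,,,@@,,
,,,,,,,,
,,,,,,,,
,,,,,,,,
step 22: ,,,,,,,,
,,,,,,,,
,,,,,,@@
,,,@,@,v
,,,@,,@,
,,,,@@,,
,,,,,,,,
,,,,,,,,
,,,,,,,,
step 23: ,,,,,,,,
,,,,,,,,
,,,,,,@@
,,,@,@<@
,,,@,,@,
,,,,@@,,
,,,,,,,,
,,,,,,,,
,,,,,,,,
step 24: ,,,,,,,,
,,,,,,,,
,,,,,,^@
,,,@,@@@
,,,@,,@,
,,,,@@,,
,,,,,,,,
,,,,,,,,
,,,,,,,,
step 25: ,,,,,,,,
,,,,,,,,
,,,,,<,@
,,,@,@@@
,,,@,,@,
,,,,@@,,
,,,,,,,,
,,,,,,,,
,,,,,,,,
step 26: ,,,,,,,,
,,,,,^,,
,,,,,@,@
,,,@,@@@
,,,@,,@,
,,,,@@,,
,,,,,,,,
,,,,,,,,
,,,,,,,,
step 27: ,,,,,,,,
,,,,,@>,
,,,,,@,@
,,,@,@@@
,,,@,,@,
,,,,@@,,
,,,,,,,,
,,,,,,,,
,,,,,,,,
step 28: ,,,,,,,,
,,,,,@@,
,,,,,@v@
,,,@,@@@
,,,@,,@,
,,,,@@,,
,,,,,,,,
,,,,,,,,
,,,,,,,,
step 29: ,,,,,,,,
,,,,,@@,
,,,,,<@@
,,,@,@@@
,,,@,,@,
,,,,@@,,
,,,,,,,,
,,,,,,,,
,,,,,,,,
step 30: ,,,,,,,,
,,,,,@@,
,,,,,,@@
,,,@,v@@
,,,@,,@,
,,,,@@,,
,,,,,,,,
,,,,,,,,
,,,,,,,,
step 31: ,,,,,,,,
,,,,,@@,
,,,,,,@@
,,,@,,>@
,,,@,,@,
,,,,@@,,
,,,,,,,,
,,,,,,,,
,,,,,,,,
step 32: ,,,,,,,,
,,,,,@@,
,,,,,,^@
,,,@,,,@
,,,@,,@,
,,,,@@,,
,,,,,,,,
,,,,,,,,
,,,,,,,,
step 33: ,,,,,,,,
,,,,,@@,
,,,,,<,@
,,,@,,,@
,,,@,,@,
,,,,@@,,
,,,,,,,,
,,,,,,,,
,,,,,,,,
step 34: ,,,,,,,,
,,,,,^@,
,,,,,@,@
,,,@,,,@
,,,@,,@,
,,,,@@,,
,,,,,,,,
,,,,,,,,
,,,,,,,,
step 35: ,,,,,,,,
,,,,<,@,
,,,,,@,@
,,,@,,,@
,,,@,,@,
,,,,@@,,
,,,,,,,,
,,,,,,,,
,,,,,,,,
step 36: ,,,,^,,,
,,,,@,@,
,,,,,@,@
,,,@,,,@
,,,@,,@,
,,,,@@,,
,,,,,,,,
,,,,,,,,
,,,,,,,,

north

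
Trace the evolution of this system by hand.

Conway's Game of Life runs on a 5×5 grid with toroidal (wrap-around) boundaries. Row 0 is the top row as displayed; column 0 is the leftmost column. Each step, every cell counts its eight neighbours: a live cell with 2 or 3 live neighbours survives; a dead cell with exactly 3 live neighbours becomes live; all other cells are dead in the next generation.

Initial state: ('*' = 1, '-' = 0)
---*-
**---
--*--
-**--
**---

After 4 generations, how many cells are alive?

2

t=0: ---*-
**---
--*--
-**--
**---
t=1: --*-*
-**--
*-*--
*-*--
**---
t=2: --**-
*-*--
*-**-
*-*-*
*-***
t=3: *----
-----
*-*--
-----
*----
t=4: -----
-*---
-----
-*---
-----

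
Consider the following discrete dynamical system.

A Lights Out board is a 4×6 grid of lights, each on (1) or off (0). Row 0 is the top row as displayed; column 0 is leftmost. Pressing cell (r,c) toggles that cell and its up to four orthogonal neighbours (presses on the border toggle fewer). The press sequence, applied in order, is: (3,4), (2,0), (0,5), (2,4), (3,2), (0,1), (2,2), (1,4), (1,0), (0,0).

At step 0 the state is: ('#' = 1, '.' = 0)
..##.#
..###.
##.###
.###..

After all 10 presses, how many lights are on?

step 0: ..##.#
..###.
##.###
.###..
step 1: ..##.#
..###.
##.#.#
.##.##
step 2: ..##.#
#.###.
...#.#
###.##
step 3: ..###.
#.####
...#.#
###.##
step 4: ..###.
#.##.#
....#.
###..#
step 5: ..###.
#.##.#
..#.#.
#..#.#
step 6: ##.##.
####.#
..#.#.
#..#.#
step 7: ##.##.
##.#.#
.#.##.
#.##.#
step 8: ##.#..
##..#.
.#.#..
#.##.#
step 9: .#.#..
....#.
##.#..
#.##.#
step 10: #..#..
#...#.
##.#..
#.##.#

11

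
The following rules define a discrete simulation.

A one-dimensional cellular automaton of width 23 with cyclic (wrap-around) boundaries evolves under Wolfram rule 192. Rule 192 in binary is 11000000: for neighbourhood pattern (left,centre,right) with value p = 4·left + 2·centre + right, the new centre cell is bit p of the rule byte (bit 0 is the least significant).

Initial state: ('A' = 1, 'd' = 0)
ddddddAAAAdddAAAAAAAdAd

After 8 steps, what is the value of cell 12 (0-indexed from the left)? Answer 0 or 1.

t=0: ddddddAAAAdddAAAAAAAdAd
t=1: dddddddAAAddddAAAAAAddd
t=2: ddddddddAAdddddAAAAAddd
t=3: dddddddddAddddddAAAAddd
t=4: dddddddddddddddddAAAddd
t=5: ddddddddddddddddddAAddd
t=6: dddddddddddddddddddAddd
t=7: ddddddddddddddddddddddd
t=8: ddddddddddddddddddddddd

0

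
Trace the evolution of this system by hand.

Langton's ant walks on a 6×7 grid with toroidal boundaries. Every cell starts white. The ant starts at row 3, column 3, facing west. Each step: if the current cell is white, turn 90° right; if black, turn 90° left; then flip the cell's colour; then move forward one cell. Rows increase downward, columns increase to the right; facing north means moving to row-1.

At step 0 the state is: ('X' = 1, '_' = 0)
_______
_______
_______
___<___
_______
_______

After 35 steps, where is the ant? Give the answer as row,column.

0) _______
_______
_______
___<___
_______
_______
1) _______
_______
___^___
___X___
_______
_______
2) _______
_______
___X>__
___X___
_______
_______
3) _______
_______
___XX__
___Xv__
_______
_______
4) _______
_______
___XX__
___<X__
_______
_______
5) _______
_______
___XX__
____X__
___v___
_______
6) _______
_______
___XX__
____X__
__<X___
_______
7) _______
_______
___XX__
__^_X__
__XX___
_______
8) _______
_______
___XX__
__X>X__
__XX___
_______
9) _______
_______
___XX__
__XXX__
__Xv___
_______
10) _______
_______
___XX__
__XXX__
__X_>__
_______
11) _______
_______
___XX__
__XXX__
__X_X__
____v__
12) _______
_______
___XX__
__XXX__
__X_X__
___<X__
13) _______
_______
___XX__
__XXX__
__X^X__
___XX__
14) _______
_______
___XX__
__XXX__
__XX>__
___XX__
15) _______
_______
___XX__
__XX^__
__XX___
___XX__
16) _______
_______
___XX__
__X<___
__XX___
___XX__
17) _______
_______
___XX__
__X____
__Xv___
___XX__
18) _______
_______
___XX__
__X____
__X_>__
___XX__
19) _______
_______
___XX__
__X____
__X_X__
___Xv__
20) _______
_______
___XX__
__X____
__X_X__
___X_>_
21) _____v_
_______
___XX__
__X____
__X_X__
___X_X_
22) ____<X_
_______
___XX__
__X____
__X_X__
___X_X_
23) ____XX_
_______
___XX__
__X____
__X_X__
___X^X_
24) ____XX_
_______
___XX__
__X____
__X_X__
___XX>_
25) ____XX_
_______
___XX__
__X____
__X_X^_
___XX__
26) ____XX_
_______
___XX__
__X____
__X_XX>
___XX__
27) ____XX_
_______
___XX__
__X____
__X_XXX
___XX_v
28) ____XX_
_______
___XX__
__X____
__X_XXX
___XX<X
29) ____XX_
_______
___XX__
__X____
__X_X^X
___XXXX
30) ____XX_
_______
___XX__
__X____
__X_<_X
___XXXX
31) ____XX_
_______
___XX__
__X____
__X___X
___XvXX
32) ____XX_
_______
___XX__
__X____
__X___X
___X_>X
33) ____XX_
_______
___XX__
__X____
__X__^X
___X__X
34) ____XX_
_______
___XX__
__X____
__X__X>
___X__X
35) ____XX_
_______
___XX__
__X___^
__X__X_
___X__X

3,6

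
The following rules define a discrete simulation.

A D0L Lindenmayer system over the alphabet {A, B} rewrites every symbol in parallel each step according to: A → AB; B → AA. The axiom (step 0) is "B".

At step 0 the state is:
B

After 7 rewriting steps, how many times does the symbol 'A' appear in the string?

0) B
1) AA
2) ABAB
3) ABAAABAA
4) ABAAABABABAAABAB
5) ABAAABABABAAABAAABAAABABABAAABAA
6) ABAAABABABAAABAAABAAABABABAAABABABAAABABABAAABAAABAAABABABAAABAB
7) ABAAABABABAAABAAABAAABABABAAABABABAAABABABAAABAAABAAABABAB…ABABAAABAAABAAABABABAAABABABAAABABABAAABAAABAAABABABAAABAA  (len 128)

86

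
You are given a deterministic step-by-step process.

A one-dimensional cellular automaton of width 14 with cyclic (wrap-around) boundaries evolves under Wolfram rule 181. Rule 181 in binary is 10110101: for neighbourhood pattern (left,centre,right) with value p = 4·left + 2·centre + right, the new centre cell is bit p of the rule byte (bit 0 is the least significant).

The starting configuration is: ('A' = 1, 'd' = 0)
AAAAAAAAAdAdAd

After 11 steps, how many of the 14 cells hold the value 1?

step 0: AAAAAAAAAdAdAd
step 1: dAAAAAAAdAAAAA
step 2: AdAAAAAdAdAAAd
step 3: AAdAAAdAAAdAdA
step 4: AdAdAdAdAdAAAd
step 5: AAAAAAAAAAdAdA
step 6: AAAAAAAAAdAAAd
step 7: dAAAAAAAdAdAdA
step 8: AdAAAAAdAAAAAA
step 9: dAdAAAdAdAAAAA
step 10: AAAdAdAAAdAAAd
step 11: dAdAAAdAdAdAdA

8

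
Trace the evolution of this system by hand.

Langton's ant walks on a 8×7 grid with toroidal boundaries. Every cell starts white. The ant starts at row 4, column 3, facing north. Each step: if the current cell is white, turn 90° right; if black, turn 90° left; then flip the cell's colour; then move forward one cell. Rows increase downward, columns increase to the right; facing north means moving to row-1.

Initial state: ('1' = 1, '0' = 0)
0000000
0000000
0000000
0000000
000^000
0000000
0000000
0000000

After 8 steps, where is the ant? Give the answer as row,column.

4,3

k=0  0000000
0000000
0000000
0000000
000^000
0000000
0000000
0000000
k=1  0000000
0000000
0000000
0000000
0001>00
0000000
0000000
0000000
k=2  0000000
0000000
0000000
0000000
0001100
0000v00
0000000
0000000
k=3  0000000
0000000
0000000
0000000
0001100
000<100
0000000
0000000
k=4  0000000
0000000
0000000
0000000
000^100
0001100
0000000
0000000
k=5  0000000
0000000
0000000
0000000
00<0100
0001100
0000000
0000000
k=6  0000000
0000000
0000000
00^0000
0010100
0001100
0000000
0000000
k=7  0000000
0000000
0000000
001>000
0010100
0001100
0000000
0000000
k=8  0000000
0000000
0000000
0011000
001v100
0001100
0000000
0000000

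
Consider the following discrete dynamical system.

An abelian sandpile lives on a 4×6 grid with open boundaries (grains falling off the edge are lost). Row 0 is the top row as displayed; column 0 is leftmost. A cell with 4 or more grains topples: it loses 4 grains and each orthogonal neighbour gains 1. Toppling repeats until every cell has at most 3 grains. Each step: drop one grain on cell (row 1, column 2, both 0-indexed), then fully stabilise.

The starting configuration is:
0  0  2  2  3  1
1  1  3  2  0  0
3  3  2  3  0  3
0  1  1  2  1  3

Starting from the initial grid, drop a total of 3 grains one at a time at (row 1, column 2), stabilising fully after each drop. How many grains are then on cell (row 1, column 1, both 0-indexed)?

2

[0] 0  0  2  2  3  1
1  1  3  2  0  0
3  3  2  3  0  3
0  1  1  2  1  3
[1] 0  0  3  2  3  1
1  2  0  3  0  0
3  3  3  3  0  3
0  1  1  2  1  3
[2] 0  0  3  2  3  1
1  2  1  3  0  0
3  3  3  3  0  3
0  1  1  2  1  3
[3] 0  0  3  2  3  1
1  2  2  3  0  0
3  3  3  3  0  3
0  1  1  2  1  3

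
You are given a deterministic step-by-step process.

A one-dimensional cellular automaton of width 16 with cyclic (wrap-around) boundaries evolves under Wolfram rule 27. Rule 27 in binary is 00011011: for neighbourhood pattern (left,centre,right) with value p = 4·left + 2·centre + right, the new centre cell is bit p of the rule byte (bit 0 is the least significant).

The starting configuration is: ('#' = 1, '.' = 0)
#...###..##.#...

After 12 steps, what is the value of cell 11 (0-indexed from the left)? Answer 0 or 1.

1

0) #...###..##.#...
1) .####..###...###
2) .#...###..####..
3) #.####..###...##
4) ..#...###..####.
5) ##.####..###...#
6) ...#...###..####
7) ###.####..###...
8) #...#...###..###
9) .###.####..###..
10) ##...#...###..##
11) ..###.####..###.
12) ###...#...###..#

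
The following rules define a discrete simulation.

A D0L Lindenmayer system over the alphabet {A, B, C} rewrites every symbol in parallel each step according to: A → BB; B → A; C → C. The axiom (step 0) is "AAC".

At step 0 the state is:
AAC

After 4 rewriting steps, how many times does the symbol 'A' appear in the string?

[0] AAC
[1] BBBBC
[2] AAAAC
[3] BBBBBBBBC
[4] AAAAAAAAC

8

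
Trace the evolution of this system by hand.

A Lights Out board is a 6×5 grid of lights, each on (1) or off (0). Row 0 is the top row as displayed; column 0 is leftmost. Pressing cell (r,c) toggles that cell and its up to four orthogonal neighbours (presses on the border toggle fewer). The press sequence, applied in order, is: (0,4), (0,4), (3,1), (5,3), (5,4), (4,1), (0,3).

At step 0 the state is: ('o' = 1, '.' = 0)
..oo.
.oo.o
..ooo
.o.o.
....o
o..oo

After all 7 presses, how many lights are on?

t=0: ..oo.
.oo.o
..ooo
.o.o.
....o
o..oo
t=1: ..o.o
.oo..
..ooo
.o.o.
....o
o..oo
t=2: ..oo.
.oo.o
..ooo
.o.o.
....o
o..oo
t=3: ..oo.
.oo.o
.oooo
o.oo.
.o..o
o..oo
t=4: ..oo.
.oo.o
.oooo
o.oo.
.o.oo
o.o..
t=5: ..oo.
.oo.o
.oooo
o.oo.
.o.o.
o.ooo
t=6: ..oo.
.oo.o
.oooo
oooo.
o.oo.
ooooo
t=7: ....o
.oooo
.oooo
oooo.
o.oo.
ooooo

21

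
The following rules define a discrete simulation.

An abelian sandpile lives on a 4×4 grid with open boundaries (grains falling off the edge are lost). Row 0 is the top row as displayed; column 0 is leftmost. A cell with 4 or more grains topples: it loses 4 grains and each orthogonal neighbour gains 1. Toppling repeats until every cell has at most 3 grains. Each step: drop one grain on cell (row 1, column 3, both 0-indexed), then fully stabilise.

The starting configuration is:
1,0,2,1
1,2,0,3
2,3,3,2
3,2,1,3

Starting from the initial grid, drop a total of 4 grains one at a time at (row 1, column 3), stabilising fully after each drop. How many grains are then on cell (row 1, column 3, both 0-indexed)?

[0] 1,0,2,1
1,2,0,3
2,3,3,2
3,2,1,3
[1] 1,0,2,2
1,2,1,0
2,3,3,3
3,2,1,3
[2] 1,0,2,2
1,2,1,1
2,3,3,3
3,2,1,3
[3] 1,0,2,2
1,2,1,2
2,3,3,3
3,2,1,3
[4] 1,0,2,2
1,2,1,3
2,3,3,3
3,2,1,3

3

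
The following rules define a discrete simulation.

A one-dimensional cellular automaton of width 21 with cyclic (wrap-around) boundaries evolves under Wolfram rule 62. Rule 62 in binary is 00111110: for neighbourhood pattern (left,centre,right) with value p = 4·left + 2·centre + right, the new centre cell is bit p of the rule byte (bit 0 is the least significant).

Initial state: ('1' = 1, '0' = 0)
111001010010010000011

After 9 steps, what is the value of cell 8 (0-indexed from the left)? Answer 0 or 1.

0

[0] 111001010010010000011
[1] 000111111111111000110
[2] 001100000000000101101
[3] 111010000000001111011
[4] 000111000000011000110
[5] 001100100000110101101
[6] 111011110001101111011
[7] 000110001011011000110
[8] 001101011110110101101
[9] 111011110001101111011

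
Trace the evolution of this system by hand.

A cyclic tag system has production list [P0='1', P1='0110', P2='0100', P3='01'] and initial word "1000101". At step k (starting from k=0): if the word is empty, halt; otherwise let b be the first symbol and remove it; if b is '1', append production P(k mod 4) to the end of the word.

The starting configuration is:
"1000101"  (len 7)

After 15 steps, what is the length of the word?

[0] "1000101"  (len 7)
[1] "0001011"  (len 7)
[2] "001011"  (len 6)
[3] "01011"  (len 5)
[4] "1011"  (len 4)
[5] "0111"  (len 4)
[6] "111"  (len 3)
[7] "110100"  (len 6)
[8] "1010001"  (len 7)
[9] "0100011"  (len 7)
[10] "100011"  (len 6)
[11] "000110100"  (len 9)
[12] "00110100"  (len 8)
[13] "0110100"  (len 7)
[14] "110100"  (len 6)
[15] "101000100"  (len 9)

9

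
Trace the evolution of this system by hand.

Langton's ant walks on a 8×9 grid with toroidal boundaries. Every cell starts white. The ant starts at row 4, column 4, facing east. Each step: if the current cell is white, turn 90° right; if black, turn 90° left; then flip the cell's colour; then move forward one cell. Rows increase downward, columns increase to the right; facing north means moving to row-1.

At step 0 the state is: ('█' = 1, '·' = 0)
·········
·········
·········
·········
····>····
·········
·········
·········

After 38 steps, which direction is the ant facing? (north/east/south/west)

east

[0] ·········
·········
·········
·········
····>····
·········
·········
·········
[1] ·········
·········
·········
·········
····█····
····v····
·········
·········
[2] ·········
·········
·········
·········
····█····
···<█····
·········
·········
[3] ·········
·········
·········
·········
···^█····
···██····
·········
·········
[4] ·········
·········
·········
·········
···█>····
···██····
·········
·········
[5] ·········
·········
·········
····^····
···█·····
···██····
·········
·········
[6] ·········
·········
·········
····█>···
···█·····
···██····
·········
·········
[7] ·········
·········
·········
····██···
···█·v···
···██····
·········
·········
[8] ·········
·········
·········
····██···
···█<█···
···██····
·········
·········
[9] ·········
·········
·········
····^█···
···███···
···██····
·········
·········
[10] ·········
·········
·········
···<·█···
···███···
···██····
·········
·········
[11] ·········
·········
···^·····
···█·█···
···███···
···██····
·········
·········
[12] ·········
·········
···█>····
···█·█···
···███···
···██····
·········
·········
[13] ·········
·········
···██····
···█v█···
···███···
···██····
·········
·········
[14] ·········
·········
···██····
···<██···
···███···
···██····
·········
·········
[15] ·········
·········
···██····
····██···
···v██···
···██····
·········
·········
[16] ·········
·········
···██····
····██···
····>█···
···██····
·········
·········
[17] ·········
·········
···██····
····^█···
·····█···
···██····
·········
·········
[18] ·········
·········
···██····
···<·█···
·····█···
···██····
·········
·········
[19] ·········
·········
···^█····
···█·█···
·····█···
···██····
·········
·········
[20] ·········
·········
··<·█····
···█·█···
·····█···
···██····
·········
·········
[21] ·········
··^······
··█·█····
···█·█···
·····█···
···██····
·········
·········
[22] ·········
··█>·····
··█·█····
···█·█···
·····█···
···██····
·········
·········
[23] ·········
··██·····
··█v█····
···█·█···
·····█···
···██····
·········
·········
[24] ·········
··██·····
··<██····
···█·█···
·····█···
···██····
·········
·········
[25] ·········
··██·····
···██····
··v█·█···
·····█···
···██····
·········
·········
[26] ·········
··██·····
···██····
·<██·█···
·····█···
···██····
·········
·········
[27] ·········
··██·····
·^·██····
·███·█···
·····█···
···██····
·········
·········
[28] ·········
··██·····
·█>██····
·███·█···
·····█···
···██····
·········
·········
[29] ·········
··██·····
·████····
·█v█·█···
·····█···
···██····
·········
·········
[30] ·········
··██·····
·████····
·█·>·█···
·····█···
···██····
·········
·········
[31] ·········
··██·····
·██^█····
·█···█···
·····█···
···██····
·········
·········
[32] ·········
··██·····
·█<·█····
·█···█···
·····█···
···██····
·········
·········
[33] ·········
··██·····
·█··█····
·█v··█···
·····█···
···██····
·········
·········
[34] ·········
··██·····
·█··█····
·<█··█···
·····█···
···██····
·········
·········
[35] ·········
··██·····
·█··█····
··█··█···
·v···█···
···██····
·········
·········
[36] ·········
··██·····
·█··█····
··█··█···
<█···█···
···██····
·········
·········
[37] ·········
··██·····
·█··█····
^·█··█···
██···█···
···██····
·········
·········
[38] ·········
··██·····
·█··█····
█>█··█···
██···█···
···██····
·········
·········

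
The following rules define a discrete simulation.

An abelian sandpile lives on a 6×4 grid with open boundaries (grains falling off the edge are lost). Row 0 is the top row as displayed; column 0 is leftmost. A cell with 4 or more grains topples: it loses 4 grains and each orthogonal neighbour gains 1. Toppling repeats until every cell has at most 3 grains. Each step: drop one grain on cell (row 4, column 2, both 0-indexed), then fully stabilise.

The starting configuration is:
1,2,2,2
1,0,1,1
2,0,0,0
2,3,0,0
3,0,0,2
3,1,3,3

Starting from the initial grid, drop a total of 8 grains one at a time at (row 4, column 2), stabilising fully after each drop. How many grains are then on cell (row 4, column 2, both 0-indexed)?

2

k=0  1,2,2,2
1,0,1,1
2,0,0,0
2,3,0,0
3,0,0,2
3,1,3,3
k=1  1,2,2,2
1,0,1,1
2,0,0,0
2,3,0,0
3,0,1,2
3,1,3,3
k=2  1,2,2,2
1,0,1,1
2,0,0,0
2,3,0,0
3,0,2,2
3,1,3,3
k=3  1,2,2,2
1,0,1,1
2,0,0,0
2,3,0,0
3,0,3,2
3,1,3,3
k=4  1,2,2,2
1,0,1,1
2,0,0,0
2,3,1,1
3,1,2,0
3,2,1,1
k=5  1,2,2,2
1,0,1,1
2,0,0,0
2,3,1,1
3,1,3,0
3,2,1,1
k=6  1,2,2,2
1,0,1,1
2,0,0,0
2,3,2,1
3,2,0,1
3,2,2,1
k=7  1,2,2,2
1,0,1,1
2,0,0,0
2,3,2,1
3,2,1,1
3,2,2,1
k=8  1,2,2,2
1,0,1,1
2,0,0,0
2,3,2,1
3,2,2,1
3,2,2,1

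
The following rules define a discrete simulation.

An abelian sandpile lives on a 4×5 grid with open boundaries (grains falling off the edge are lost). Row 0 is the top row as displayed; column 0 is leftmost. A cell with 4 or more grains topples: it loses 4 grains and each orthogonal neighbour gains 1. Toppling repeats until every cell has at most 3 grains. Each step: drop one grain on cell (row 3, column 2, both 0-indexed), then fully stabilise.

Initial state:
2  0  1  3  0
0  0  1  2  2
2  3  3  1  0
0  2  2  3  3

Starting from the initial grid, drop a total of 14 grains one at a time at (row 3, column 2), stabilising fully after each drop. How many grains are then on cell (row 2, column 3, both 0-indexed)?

1

gen 0: 2  0  1  3  0
0  0  1  2  2
2  3  3  1  0
0  2  2  3  3
gen 1: 2  0  1  3  0
0  0  1  2  2
2  3  3  1  0
0  2  3  3  3
gen 2: 2  0  1  3  0
0  1  2  2  2
3  1  1  3  1
1  0  3  1  0
gen 3: 2  0  1  3  0
0  1  2  2  2
3  1  2  3  1
1  1  0  2  0
gen 4: 2  0  1  3  0
0  1  2  2  2
3  1  2  3  1
1  1  1  2  0
gen 5: 2  0  1  3  0
0  1  2  2  2
3  1  2  3  1
1  1  2  2  0
gen 6: 2  0  1  3  0
0  1  2  2  2
3  1  2  3  1
1  1  3  2  0
gen 7: 2  0  1  3  0
0  1  2  2  2
3  1  3  3  1
1  2  0  3  0
gen 8: 2  0  1  3  0
0  1  2  2  2
3  1  3  3  1
1  2  1  3  0
gen 9: 2  0  1  3  0
0  1  2  2  2
3  1  3  3  1
1  2  2  3  0
gen 10: 2  0  1  3  0
0  1  2  2  2
3  1  3  3  1
1  2  3  3  0
gen 11: 2  0  1  3  0
0  1  3  3  2
3  2  1  1  2
1  3  2  1  1
gen 12: 2  0  1  3  0
0  1  3  3  2
3  2  1  1  2
1  3  3  1  1
gen 13: 2  0  1  3  0
0  1  3  3  2
3  3  2  1  2
2  0  1  2  1
gen 14: 2  0  1  3  0
0  1  3  3  2
3  3  2  1  2
2  0  2  2  1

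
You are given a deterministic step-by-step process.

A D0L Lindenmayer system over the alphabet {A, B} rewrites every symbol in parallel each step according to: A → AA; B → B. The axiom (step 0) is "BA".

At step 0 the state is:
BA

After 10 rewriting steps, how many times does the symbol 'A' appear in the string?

1024

[0] BA
[1] BAA
[2] BAAAA
[3] BAAAAAAAA
[4] BAAAAAAAAAAAAAAAA
[5] BAAAAAAAAAAAAAAAAAAAAAAAAAAAAAAAA
[6] BAAAAAAAAAAAAAAAAAAAAAAAAAAAAAAAAAAAAAAAAAAAAAAAAAAAAAAAAAAAAAAAA
[7] BAAAAAAAAAAAAAAAAAAAAAAAAAAAAAAAAAAAAAAAAAAAAAAAAAAAAAAAAA…AAAAAAAAAAAAAAAAAAAAAAAAAAAAAAAAAAAAAAAAAAAAAAAAAAAAAAAAAA  (len 129)
[8] BAAAAAAAAAAAAAAAAAAAAAAAAAAAAAAAAAAAAAAAAAAAAAAAAAAAAAAAAA…AAAAAAAAAAAAAAAAAAAAAAAAAAAAAAAAAAAAAAAAAAAAAAAAAAAAAAAAAA  (len 257)
[9] BAAAAAAAAAAAAAAAAAAAAAAAAAAAAAAAAAAAAAAAAAAAAAAAAAAAAAAAAA…AAAAAAAAAAAAAAAAAAAAAAAAAAAAAAAAAAAAAAAAAAAAAAAAAAAAAAAAAA  (len 513)
[10] BAAAAAAAAAAAAAAAAAAAAAAAAAAAAAAAAAAAAAAAAAAAAAAAAAAAAAAAAA…AAAAAAAAAAAAAAAAAAAAAAAAAAAAAAAAAAAAAAAAAAAAAAAAAAAAAAAAAA  (len 1025)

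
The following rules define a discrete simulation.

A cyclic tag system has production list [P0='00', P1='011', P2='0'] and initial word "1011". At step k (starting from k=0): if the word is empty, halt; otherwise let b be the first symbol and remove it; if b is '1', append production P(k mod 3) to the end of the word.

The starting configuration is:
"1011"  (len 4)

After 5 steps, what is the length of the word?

t=0: "1011"  (len 4)
t=1: "01100"  (len 5)
t=2: "1100"  (len 4)
t=3: "1000"  (len 4)
t=4: "00000"  (len 5)
t=5: "0000"  (len 4)

4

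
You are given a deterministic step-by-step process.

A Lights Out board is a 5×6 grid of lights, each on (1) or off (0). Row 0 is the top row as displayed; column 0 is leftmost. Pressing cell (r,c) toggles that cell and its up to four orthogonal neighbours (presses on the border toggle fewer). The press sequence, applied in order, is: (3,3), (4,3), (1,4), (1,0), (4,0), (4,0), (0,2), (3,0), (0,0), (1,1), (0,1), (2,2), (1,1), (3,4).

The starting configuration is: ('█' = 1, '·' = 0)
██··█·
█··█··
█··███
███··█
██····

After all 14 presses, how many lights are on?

14

k=0  ██··█·
█··█··
█··███
███··█
██····
k=1  ██··█·
█··█··
█···██
██·███
██·█··
k=2  ██··█·
█··█··
█···██
██··██
███·█·
k=3  ██····
█···██
█····█
██··██
███·█·
k=4  ·█····
·█··██
·····█
██··██
███·█·
k=5  ·█····
·█··██
·····█
·█··██
··█·█·
k=6  ·█····
·█··██
·····█
██··██
███·█·
k=7  ··██··
·██·██
·····█
██··██
███·█·
k=8  ··██··
·██·██
█····█
····██
·██·█·
k=9  ████··
███·██
█····█
····██
·██·█·
k=10  █·██··
····██
██···█
····██
·██·█·
k=11  ·█·█··
·█··██
██···█
····██
·██·█·
k=12  ·█·█··
·██·██
█·██·█
··█·██
·██·█·
k=13  ···█··
█···██
████·█
··█·██
·██·█·
k=14  ···█··
█···██
██████
··██··
·██···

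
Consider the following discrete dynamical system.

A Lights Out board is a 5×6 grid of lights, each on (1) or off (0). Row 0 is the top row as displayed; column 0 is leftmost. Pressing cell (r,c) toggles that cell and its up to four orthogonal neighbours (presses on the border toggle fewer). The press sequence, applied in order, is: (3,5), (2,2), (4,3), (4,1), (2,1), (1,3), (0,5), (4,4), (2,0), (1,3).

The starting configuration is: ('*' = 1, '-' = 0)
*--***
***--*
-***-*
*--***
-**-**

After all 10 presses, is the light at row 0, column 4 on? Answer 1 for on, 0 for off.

0

[0] *--***
***--*
-***-*
*--***
-**-**
[1] *--***
***--*
-***--
*--*--
-**-*-
[2] *--***
**---*
------
*-**--
-**-*-
[3] *--***
**---*
------
*-*---
-*-*--
[4] *--***
**---*
------
***---
*-**--
[5] *--***
*----*
***---
*-*---
*-**--
[6] *---**
*-****
****--
*-*---
*-**--
[7] *-----
*-***-
****--
*-*---
*-**--
[8] *-----
*-***-
****--
*-*-*-
*-*-**
[9] *-----
--***-
--**--
--*-*-
*-*-**
[10] *--*--
------
--*---
--*-*-
*-*-**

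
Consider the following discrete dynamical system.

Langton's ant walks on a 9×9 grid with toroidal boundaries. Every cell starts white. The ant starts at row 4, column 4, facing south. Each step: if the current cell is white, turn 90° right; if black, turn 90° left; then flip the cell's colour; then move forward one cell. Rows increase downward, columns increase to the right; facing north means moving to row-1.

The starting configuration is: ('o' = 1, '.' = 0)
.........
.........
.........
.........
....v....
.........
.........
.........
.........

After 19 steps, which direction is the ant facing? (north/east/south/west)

east

[0] .........
.........
.........
.........
....v....
.........
.........
.........
.........
[1] .........
.........
.........
.........
...<o....
.........
.........
.........
.........
[2] .........
.........
.........
...^.....
...oo....
.........
.........
.........
.........
[3] .........
.........
.........
...o>....
...oo....
.........
.........
.........
.........
[4] .........
.........
.........
...oo....
...ov....
.........
.........
.........
.........
[5] .........
.........
.........
...oo....
...o.>...
.........
.........
.........
.........
[6] .........
.........
.........
...oo....
...o.o...
.....v...
.........
.........
.........
[7] .........
.........
.........
...oo....
...o.o...
....<o...
.........
.........
.........
[8] .........
.........
.........
...oo....
...o^o...
....oo...
.........
.........
.........
[9] .........
.........
.........
...oo....
...oo>...
....oo...
.........
.........
.........
[10] .........
.........
.........
...oo^...
...oo....
....oo...
.........
.........
.........
[11] .........
.........
.........
...ooo>..
...oo....
....oo...
.........
.........
.........
[12] .........
.........
.........
...oooo..
...oo.v..
....oo...
.........
.........
.........
[13] .........
.........
.........
...oooo..
...oo<o..
....oo...
.........
.........
.........
[14] .........
.........
.........
...oo^o..
...oooo..
....oo...
.........
.........
.........
[15] .........
.........
.........
...o<.o..
...oooo..
....oo...
.........
.........
.........
[16] .........
.........
.........
...o..o..
...ovoo..
....oo...
.........
.........
.........
[17] .........
.........
.........
...o..o..
...o.>o..
....oo...
.........
.........
.........
[18] .........
.........
.........
...o.^o..
...o..o..
....oo...
.........
.........
.........
[19] .........
.........
.........
...o.o>..
...o..o..
....oo...
.........
.........
.........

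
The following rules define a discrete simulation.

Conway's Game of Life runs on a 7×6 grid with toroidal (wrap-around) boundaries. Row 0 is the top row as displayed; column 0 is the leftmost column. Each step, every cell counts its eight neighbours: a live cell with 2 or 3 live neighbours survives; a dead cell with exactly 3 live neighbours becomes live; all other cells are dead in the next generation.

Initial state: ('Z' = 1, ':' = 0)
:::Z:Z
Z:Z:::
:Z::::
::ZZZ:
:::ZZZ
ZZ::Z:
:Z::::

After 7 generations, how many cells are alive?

6

0) :::Z:Z
Z:Z:::
:Z::::
::ZZZ:
:::ZZZ
ZZ::Z:
:Z::::
1) ZZZ:::
ZZZ:::
:Z::::
::Z::Z
ZZ::::
ZZZZZ:
:ZZ:ZZ
2) ::::::
::::::
::::::
::Z:::
::::Z:
::::Z:
::::Z:
3) ::::::
::::::
::::::
::::::
:::Z::
:::ZZZ
::::::
4) ::::::
::::::
::::::
::::::
:::Z::
:::ZZ:
::::Z:
5) ::::::
::::::
::::::
::::::
:::ZZ:
:::ZZ:
:::ZZ:
6) ::::::
::::::
::::::
::::::
:::ZZ:
::Z::Z
:::ZZ:
7) ::::::
::::::
::::::
::::::
:::ZZ:
::Z::Z
:::ZZ: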